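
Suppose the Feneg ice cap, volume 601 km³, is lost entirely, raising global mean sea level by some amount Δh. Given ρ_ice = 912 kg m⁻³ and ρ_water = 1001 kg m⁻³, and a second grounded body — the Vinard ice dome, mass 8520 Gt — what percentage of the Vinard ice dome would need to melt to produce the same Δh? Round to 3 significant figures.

≈ 6.43 %

Equal sea-level rise means equal mass of meltwater, i.e. equal mass of ice lost.
Ice mass of Feneg: 5.481×10^14 kg; ice mass of Vinard: 8.520×10^15 kg.
Fraction required = 5.481×10^14 / 8.520×10^15 = 0.0643 → 6.43 %.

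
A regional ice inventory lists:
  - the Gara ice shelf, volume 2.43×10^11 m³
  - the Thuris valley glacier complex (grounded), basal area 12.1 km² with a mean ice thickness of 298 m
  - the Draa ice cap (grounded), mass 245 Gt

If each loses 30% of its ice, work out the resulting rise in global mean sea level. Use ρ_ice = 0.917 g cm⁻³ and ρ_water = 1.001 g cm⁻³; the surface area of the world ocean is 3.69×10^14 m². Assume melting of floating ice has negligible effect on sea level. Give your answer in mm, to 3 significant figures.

≈ 0.202 mm

The Gara ice shelf is floating and already displaces its own weight of water, so its melt adds essentially nothing to sea level.
Thuris: ice volume = 12.1 km² × 298 m = 3.606 km³; 0.3 × 3.606 × (917/1001) = 0.9910 km³ of water.
Draa: 0.3 × 245 Gt = 7.350×10^13 kg; dividing by ρ_w = 1.001 g cm⁻³ = 1001 kg m⁻³ gives 7.343×10^10 m³ of water.
Total added water ≈ 7.442×10^10 m³ over 3.69×10^14 m² → Δh = 2.02×10^-4 m = 0.202 mm.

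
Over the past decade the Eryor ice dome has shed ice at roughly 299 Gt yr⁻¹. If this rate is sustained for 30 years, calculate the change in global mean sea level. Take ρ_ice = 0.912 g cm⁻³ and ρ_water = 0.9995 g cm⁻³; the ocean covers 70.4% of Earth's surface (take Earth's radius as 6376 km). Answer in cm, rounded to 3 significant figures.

Total mass lost = 299 Gt/yr × 30 yr = 8970 Gt = 8.970×10^15 kg.
ρ_w = 0.9995 g cm⁻³ = 999.5 kg m⁻³, so water volume = 8.970×10^15 / 999.5 = 8.974×10^12 m³.
Δh = 8.974×10^12 / 3.60×10^14 = 0.0250 m = 2.50 cm.

≈ 2.50 cm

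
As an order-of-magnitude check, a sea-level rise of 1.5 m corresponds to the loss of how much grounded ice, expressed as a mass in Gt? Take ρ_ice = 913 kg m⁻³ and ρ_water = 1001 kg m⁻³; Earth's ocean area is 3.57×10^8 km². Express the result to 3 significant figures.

≈ 5.36×10^5 Gt

Required water volume = Δh × A = 1.5 m × 3.57×10^14 m² = 5.355×10^14 m³.
ρ_w = 1001 kg m⁻³, so the mass of water = 5.355×10^14 m³ × 1001 kg m⁻³ = 5.360×10^17 kg = 5.36×10^5 Gt (and the same mass of ice, by conservation).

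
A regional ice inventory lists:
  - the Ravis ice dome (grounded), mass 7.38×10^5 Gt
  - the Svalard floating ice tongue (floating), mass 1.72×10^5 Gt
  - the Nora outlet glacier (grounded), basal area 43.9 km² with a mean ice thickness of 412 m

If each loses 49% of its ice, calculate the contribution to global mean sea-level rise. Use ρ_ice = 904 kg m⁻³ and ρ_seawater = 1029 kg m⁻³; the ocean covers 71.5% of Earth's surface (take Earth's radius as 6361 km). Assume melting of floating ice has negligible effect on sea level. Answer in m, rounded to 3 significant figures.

Ravis: 0.49 × 7.38×10^5 Gt = 3.616×10^17 kg; dividing by ρ_w = 1029 kg m⁻³ gives 3.514×10^14 m³ of water.
The Svalard floating ice tongue is floating and already displaces its own weight of water, so its melt adds essentially nothing to sea level.
Nora: ice volume = 43.9 km² × 412 m = 18.09 km³; 0.49 × 18.09 × (904/1029) = 7.786 km³ of water.
Total added water ≈ 3.514×10^14 m³ over 3.64×10^14 m² → Δh = 0.967 m.

≈ 0.967 m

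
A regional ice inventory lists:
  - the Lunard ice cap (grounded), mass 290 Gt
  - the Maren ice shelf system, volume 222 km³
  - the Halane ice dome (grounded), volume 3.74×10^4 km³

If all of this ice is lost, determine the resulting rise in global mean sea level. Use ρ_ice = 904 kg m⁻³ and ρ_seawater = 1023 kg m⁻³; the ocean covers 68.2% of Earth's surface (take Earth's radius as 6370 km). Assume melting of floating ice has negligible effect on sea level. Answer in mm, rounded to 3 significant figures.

≈ 95.9 mm

Lunard: 290 Gt = 2.900×10^14 kg; dividing by ρ_w = 1023 kg m⁻³ gives 2.835×10^11 m³ of water.
The Maren ice shelf system is floating and already displaces its own weight of water, so its melt adds essentially nothing to sea level.
Halane: 3.74×10^4 km³ × (904/1023) = 3.305×10^4 km³ of water.
Total added water ≈ 3.333×10^13 m³ over 3.48×10^14 m² → Δh = 0.0959 m = 95.9 mm.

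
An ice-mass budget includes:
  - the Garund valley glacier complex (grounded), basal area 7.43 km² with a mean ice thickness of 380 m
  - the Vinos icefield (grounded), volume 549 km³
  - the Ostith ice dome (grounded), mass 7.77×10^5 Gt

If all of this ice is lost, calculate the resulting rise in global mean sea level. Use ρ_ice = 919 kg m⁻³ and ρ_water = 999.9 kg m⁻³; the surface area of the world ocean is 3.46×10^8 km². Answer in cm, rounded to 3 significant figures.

≈ 225 cm

Garund: ice volume = 7.43 km² × 380 m = 2.823 km³; 2.823 × (919/999.9) = 2.595 km³ of water.
Vinos: 549 km³ × (919/999.9) = 504.6 km³ of water.
Ostith: 7.77×10^5 Gt = 7.770×10^17 kg; dividing by ρ_w = 999.9 kg m⁻³ gives 7.771×10^14 m³ of water.
Total added water ≈ 7.776×10^14 m³ over 3.46×10^14 m² → Δh = 2.25 m = 225 cm.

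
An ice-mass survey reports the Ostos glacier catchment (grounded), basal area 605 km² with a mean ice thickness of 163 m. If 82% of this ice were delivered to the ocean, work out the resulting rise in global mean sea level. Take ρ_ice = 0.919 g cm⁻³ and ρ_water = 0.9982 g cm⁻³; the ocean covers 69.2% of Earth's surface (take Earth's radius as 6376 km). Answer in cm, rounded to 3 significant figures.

Ostos: ice volume = 605 km² × 163 m = 98.61 km³; 0.82 × 98.61 × (919/998.2) = 74.45 km³ of water.
Spread over 3.54×10^14 m² of ocean, Δh = 7.445×10^10 / 3.54×10^14 = 2.11×10^-4 m = 0.0211 cm.

≈ 0.0211 cm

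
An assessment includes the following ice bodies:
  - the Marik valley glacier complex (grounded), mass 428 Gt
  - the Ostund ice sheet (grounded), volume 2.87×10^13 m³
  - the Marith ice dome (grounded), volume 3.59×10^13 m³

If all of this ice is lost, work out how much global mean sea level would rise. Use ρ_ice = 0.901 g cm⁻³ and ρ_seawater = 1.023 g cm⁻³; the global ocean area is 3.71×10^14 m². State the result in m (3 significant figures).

Marik: 428 Gt = 4.280×10^14 kg; dividing by ρ_w = 1.023 g cm⁻³ = 1023 kg m⁻³ gives 4.184×10^11 m³ of water.
Ostund: 2.87×10^13 m³ × (901/1023) = 2.528×10^13 m³ of water.
Marith: 3.59×10^13 m³ × (901/1023) = 3.162×10^13 m³ of water.
Total added water ≈ 5.731×10^13 m³ over 3.71×10^14 m² → Δh = 0.154 m.

≈ 0.154 m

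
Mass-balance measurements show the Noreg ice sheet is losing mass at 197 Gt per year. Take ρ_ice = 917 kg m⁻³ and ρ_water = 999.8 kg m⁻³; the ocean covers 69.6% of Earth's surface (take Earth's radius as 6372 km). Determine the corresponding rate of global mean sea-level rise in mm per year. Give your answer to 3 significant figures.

ρ_w = 999.8 kg m⁻³. Annual water volume added = 197 Gt / ρ_w = 1.970×10^14 kg / 999.8 kg m⁻³ = 1.970×10^11 m³.
Δh per year = 1.970×10^11 / 3.55×10^14 = 5.55×10^-4 m = 0.555 mm.

≈ 0.555 mm/yr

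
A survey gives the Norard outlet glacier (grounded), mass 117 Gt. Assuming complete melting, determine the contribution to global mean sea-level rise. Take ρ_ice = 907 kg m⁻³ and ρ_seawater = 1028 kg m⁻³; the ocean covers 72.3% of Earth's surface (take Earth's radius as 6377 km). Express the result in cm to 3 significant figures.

Norard: 117 Gt = 1.170×10^14 kg; dividing by ρ_w = 1028 kg m⁻³ gives 1.138×10^11 m³ of water.
Spread over 3.69×10^14 m² of ocean, Δh = 1.138×10^11 / 3.69×10^14 = 3.08×10^-4 m = 0.0308 cm.

≈ 0.0308 cm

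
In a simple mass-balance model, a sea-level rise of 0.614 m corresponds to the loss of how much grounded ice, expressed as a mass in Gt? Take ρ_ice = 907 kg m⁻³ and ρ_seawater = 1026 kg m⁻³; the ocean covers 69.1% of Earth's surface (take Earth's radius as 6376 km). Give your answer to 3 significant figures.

≈ 2.22×10^5 Gt

Required water volume = Δh × A = 0.614 m × 3.53×10^14 m² = 2.167×10^14 m³.
ρ_w = 1026 kg m⁻³, so the mass of water = 2.167×10^14 m³ × 1026 kg m⁻³ = 2.224×10^17 kg = 2.22×10^5 Gt (and the same mass of ice, by conservation).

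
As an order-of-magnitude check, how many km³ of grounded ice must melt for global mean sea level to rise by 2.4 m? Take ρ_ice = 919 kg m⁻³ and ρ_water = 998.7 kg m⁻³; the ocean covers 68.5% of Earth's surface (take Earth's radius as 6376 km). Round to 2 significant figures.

Required water volume = Δh × A = 2.4 m × 3.50×10^14 m² = 8.399×10^14 m³ = 8.399×10^5 km³.
Ice volume = water volume × ρ_w/ρ_ice = 8.399×10^5 × 998.7/919 = 9.1×10^5 km³.

≈ 9.1×10^5 km³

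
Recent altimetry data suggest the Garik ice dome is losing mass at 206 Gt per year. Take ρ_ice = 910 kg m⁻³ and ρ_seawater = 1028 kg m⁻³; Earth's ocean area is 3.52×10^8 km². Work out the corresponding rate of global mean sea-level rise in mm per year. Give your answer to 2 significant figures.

ρ_w = 1028 kg m⁻³. Annual water volume added = 206 Gt / ρ_w = 2.060×10^14 kg / 1028 kg m⁻³ = 2.004×10^11 m³.
Δh per year = 2.004×10^11 / 3.52×10^14 = 5.69×10^-4 m = 0.57 mm.

≈ 0.57 mm/yr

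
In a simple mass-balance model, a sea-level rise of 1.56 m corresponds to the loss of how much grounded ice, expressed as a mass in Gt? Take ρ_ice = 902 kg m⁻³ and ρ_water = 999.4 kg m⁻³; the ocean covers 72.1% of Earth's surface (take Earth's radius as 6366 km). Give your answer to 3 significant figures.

Required water volume = Δh × A = 1.56 m × 3.67×10^14 m² = 5.728×10^14 m³.
ρ_w = 999.4 kg m⁻³, so the mass of water = 5.728×10^14 m³ × 999.4 kg m⁻³ = 5.725×10^17 kg = 5.72×10^5 Gt (and the same mass of ice, by conservation).

≈ 5.72×10^5 Gt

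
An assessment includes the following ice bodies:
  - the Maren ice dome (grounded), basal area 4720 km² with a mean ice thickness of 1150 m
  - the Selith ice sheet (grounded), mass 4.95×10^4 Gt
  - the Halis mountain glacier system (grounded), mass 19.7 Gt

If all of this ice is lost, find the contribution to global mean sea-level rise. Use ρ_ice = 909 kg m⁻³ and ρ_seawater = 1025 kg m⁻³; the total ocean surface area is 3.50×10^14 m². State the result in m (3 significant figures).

Maren: ice volume = 4720 km² × 1150 m = 5428 km³; 5428 × (909/1025) = 4814 km³ of water.
Selith: 4.95×10^4 Gt = 4.950×10^16 kg; dividing by ρ_w = 1025 kg m⁻³ gives 4.829×10^13 m³ of water.
Halis: 19.7 Gt = 1.970×10^13 kg; dividing by ρ_w = 1025 kg m⁻³ gives 1.922×10^10 m³ of water.
Total added water ≈ 5.313×10^13 m³ over 3.50×10^14 m² → Δh = 0.152 m.

≈ 0.152 m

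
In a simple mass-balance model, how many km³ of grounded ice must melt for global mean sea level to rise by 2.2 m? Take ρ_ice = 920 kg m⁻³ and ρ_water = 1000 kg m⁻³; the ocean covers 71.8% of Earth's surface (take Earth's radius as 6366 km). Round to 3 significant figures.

≈ 8.74×10^5 km³

Required water volume = Δh × A = 2.2 m × 3.66×10^14 m² = 8.044×10^14 m³ = 8.044×10^5 km³.
Ice volume = water volume × ρ_w/ρ_ice = 8.044×10^5 × 1000/920 = 8.74×10^5 km³.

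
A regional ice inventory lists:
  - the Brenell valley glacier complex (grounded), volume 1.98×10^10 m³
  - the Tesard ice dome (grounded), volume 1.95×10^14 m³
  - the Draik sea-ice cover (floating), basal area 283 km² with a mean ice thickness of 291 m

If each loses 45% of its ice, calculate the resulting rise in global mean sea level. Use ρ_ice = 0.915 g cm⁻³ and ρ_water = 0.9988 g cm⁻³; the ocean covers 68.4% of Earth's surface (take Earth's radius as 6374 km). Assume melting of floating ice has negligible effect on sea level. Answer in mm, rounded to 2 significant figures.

≈ 230 mm

Brenell: 0.45 × 1.98×10^10 m³ × (915/998.8) = 8.162×10^9 m³ of water.
Tesard: 0.45 × 1.95×10^14 m³ × (915/998.8) = 8.039×10^13 m³ of water.
The Draik sea-ice cover is floating and already displaces its own weight of water, so its melt adds essentially nothing to sea level.
Total added water ≈ 8.040×10^13 m³ over 3.49×10^14 m² → Δh = 0.230 m = 230 mm.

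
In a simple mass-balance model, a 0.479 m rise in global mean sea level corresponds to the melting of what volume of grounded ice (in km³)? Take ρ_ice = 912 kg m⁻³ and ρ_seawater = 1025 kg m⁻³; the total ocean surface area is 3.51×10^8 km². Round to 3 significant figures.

Required water volume = Δh × A = 0.479 m × 3.51×10^14 m² = 1.681×10^14 m³ = 1.681×10^5 km³.
Ice volume = water volume × ρ_w/ρ_ice = 1.681×10^5 × 1025/912 = 1.89×10^5 km³.

≈ 1.89×10^5 km³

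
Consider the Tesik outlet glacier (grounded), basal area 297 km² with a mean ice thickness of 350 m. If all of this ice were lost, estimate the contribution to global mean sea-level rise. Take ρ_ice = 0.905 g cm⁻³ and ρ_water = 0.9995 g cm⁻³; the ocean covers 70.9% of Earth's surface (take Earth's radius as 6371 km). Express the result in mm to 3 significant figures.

≈ 0.260 mm

Tesik: ice volume = 297 km² × 350 m = 104.0 km³; 104.0 × (905/999.5) = 94.12 km³ of water.
Spread over 3.62×10^14 m² of ocean, Δh = 9.412×10^10 / 3.62×10^14 = 2.60×10^-4 m = 0.260 mm.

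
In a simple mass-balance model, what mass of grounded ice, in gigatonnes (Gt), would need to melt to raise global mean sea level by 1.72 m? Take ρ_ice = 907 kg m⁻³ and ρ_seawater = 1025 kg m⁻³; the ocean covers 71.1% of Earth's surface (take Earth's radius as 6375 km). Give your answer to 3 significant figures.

≈ 6.40×10^5 Gt

Required water volume = Δh × A = 1.72 m × 3.63×10^14 m² = 6.246×10^14 m³.
ρ_w = 1025 kg m⁻³, so the mass of water = 6.246×10^14 m³ × 1025 kg m⁻³ = 6.402×10^17 kg = 6.40×10^5 Gt (and the same mass of ice, by conservation).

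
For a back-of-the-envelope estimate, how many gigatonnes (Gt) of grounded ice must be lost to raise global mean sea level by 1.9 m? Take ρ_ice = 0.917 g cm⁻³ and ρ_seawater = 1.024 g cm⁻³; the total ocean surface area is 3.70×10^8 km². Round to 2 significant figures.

Required water volume = Δh × A = 1.9 m × 3.70×10^14 m² = 7.030×10^14 m³.
ρ_w = 1.024 g cm⁻³ = 1024 kg m⁻³, so the mass of water = 7.030×10^14 m³ × 1024 kg m⁻³ = 7.199×10^17 kg = 7.2×10^5 Gt (and the same mass of ice, by conservation).

≈ 7.2×10^5 Gt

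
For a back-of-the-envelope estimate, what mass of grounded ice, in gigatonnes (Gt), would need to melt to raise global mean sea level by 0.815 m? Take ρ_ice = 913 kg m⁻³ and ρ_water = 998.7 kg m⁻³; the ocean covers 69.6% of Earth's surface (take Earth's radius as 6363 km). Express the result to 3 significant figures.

≈ 2.88×10^5 Gt

Required water volume = Δh × A = 0.815 m × 3.54×10^14 m² = 2.886×10^14 m³.
ρ_w = 998.7 kg m⁻³, so the mass of water = 2.886×10^14 m³ × 998.7 kg m⁻³ = 2.882×10^17 kg = 2.88×10^5 Gt (and the same mass of ice, by conservation).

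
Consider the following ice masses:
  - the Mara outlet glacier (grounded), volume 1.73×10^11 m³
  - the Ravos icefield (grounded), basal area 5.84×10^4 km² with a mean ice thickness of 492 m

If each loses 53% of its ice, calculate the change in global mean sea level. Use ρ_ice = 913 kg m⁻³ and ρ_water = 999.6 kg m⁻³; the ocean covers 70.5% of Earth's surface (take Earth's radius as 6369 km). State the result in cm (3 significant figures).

Mara: 0.53 × 1.73×10^11 m³ × (913/999.6) = 8.375×10^10 m³ of water.
Ravos: ice volume = 5.84×10^4 km² × 492 m = 2.873×10^4 km³; 0.53 × 2.873×10^4 × (913/999.6) = 1.391×10^4 km³ of water.
Total added water ≈ 1.399×10^13 m³ over 3.59×10^14 m² → Δh = 0.0389 m = 3.89 cm.

≈ 3.89 cm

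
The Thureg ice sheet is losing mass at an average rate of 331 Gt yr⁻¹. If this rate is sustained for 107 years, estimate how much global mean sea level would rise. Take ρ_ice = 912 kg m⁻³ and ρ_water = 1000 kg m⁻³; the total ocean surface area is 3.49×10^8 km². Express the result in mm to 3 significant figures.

≈ 101 mm

Total mass lost = 331 Gt/yr × 107 yr = 3.542×10^4 Gt = 3.542×10^16 kg.
ρ_w = 1000 kg m⁻³, so water volume = 3.542×10^16 / 1000 = 3.542×10^13 m³.
Δh = 3.542×10^13 / 3.49×10^14 = 0.101 m = 101 mm.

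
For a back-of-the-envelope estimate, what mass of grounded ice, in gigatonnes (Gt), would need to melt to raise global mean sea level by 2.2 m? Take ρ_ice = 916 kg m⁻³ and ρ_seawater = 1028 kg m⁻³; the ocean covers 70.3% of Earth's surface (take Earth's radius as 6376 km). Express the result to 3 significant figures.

Required water volume = Δh × A = 2.2 m × 3.59×10^14 m² = 7.901×10^14 m³.
ρ_w = 1028 kg m⁻³, so the mass of water = 7.901×10^14 m³ × 1028 kg m⁻³ = 8.122×10^17 kg = 8.12×10^5 Gt (and the same mass of ice, by conservation).

≈ 8.12×10^5 Gt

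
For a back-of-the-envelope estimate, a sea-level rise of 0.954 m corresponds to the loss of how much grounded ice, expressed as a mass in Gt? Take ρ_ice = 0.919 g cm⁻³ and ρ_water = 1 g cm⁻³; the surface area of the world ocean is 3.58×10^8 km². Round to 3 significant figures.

Required water volume = Δh × A = 0.954 m × 3.58×10^14 m² = 3.415×10^14 m³.
ρ_w = 1 g cm⁻³ = 1000 kg m⁻³, so the mass of water = 3.415×10^14 m³ × 1000 kg m⁻³ = 3.415×10^17 kg = 3.42×10^5 Gt (and the same mass of ice, by conservation).

≈ 3.42×10^5 Gt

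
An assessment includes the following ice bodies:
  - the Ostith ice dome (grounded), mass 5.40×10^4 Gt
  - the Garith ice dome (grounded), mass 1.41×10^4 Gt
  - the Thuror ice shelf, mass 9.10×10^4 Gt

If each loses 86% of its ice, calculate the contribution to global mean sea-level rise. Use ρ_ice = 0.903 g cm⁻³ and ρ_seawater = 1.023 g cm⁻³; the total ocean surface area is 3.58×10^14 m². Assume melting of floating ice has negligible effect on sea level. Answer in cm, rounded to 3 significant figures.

Ostith: 0.86 × 5.40×10^4 Gt = 4.644×10^16 kg; dividing by ρ_w = 1.023 g cm⁻³ = 1023 kg m⁻³ gives 4.540×10^13 m³ of water.
Garith: 0.86 × 1.41×10^4 Gt = 1.213×10^16 kg; dividing by ρ_w = 1023 kg m⁻³ gives 1.185×10^13 m³ of water.
The Thuror ice shelf is floating and already displaces its own weight of water, so its melt adds essentially nothing to sea level.
Total added water ≈ 5.725×10^13 m³ over 3.58×10^14 m² → Δh = 0.160 m = 16.0 cm.

≈ 16.0 cm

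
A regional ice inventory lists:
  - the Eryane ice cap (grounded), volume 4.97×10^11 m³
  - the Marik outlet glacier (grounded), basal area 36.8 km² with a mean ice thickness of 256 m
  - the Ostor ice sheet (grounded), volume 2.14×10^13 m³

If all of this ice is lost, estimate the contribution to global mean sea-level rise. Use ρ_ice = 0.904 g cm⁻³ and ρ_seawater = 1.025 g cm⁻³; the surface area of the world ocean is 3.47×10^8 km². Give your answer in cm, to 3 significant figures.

Eryane: 4.97×10^11 m³ × (904/1025) = 4.383×10^11 m³ of water.
Marik: ice volume = 36.8 km² × 256 m = 9.421 km³; 9.421 × (904/1025) = 8.309 km³ of water.
Ostor: 2.14×10^13 m³ × (904/1025) = 1.887×10^13 m³ of water.
Total added water ≈ 1.932×10^13 m³ over 3.47×10^14 m² → Δh = 0.0557 m = 5.57 cm.

≈ 5.57 cm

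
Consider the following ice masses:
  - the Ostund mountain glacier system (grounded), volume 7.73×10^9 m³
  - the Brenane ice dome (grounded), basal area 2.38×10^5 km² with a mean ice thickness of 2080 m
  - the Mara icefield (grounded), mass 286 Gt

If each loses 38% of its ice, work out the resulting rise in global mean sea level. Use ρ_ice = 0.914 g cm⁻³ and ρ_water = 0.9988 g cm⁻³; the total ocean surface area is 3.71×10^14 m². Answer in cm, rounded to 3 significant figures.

Ostund: 0.38 × 7.73×10^9 m³ × (914/998.8) = 2.688×10^9 m³ of water.
Brenane: ice volume = 2.38×10^5 km² × 2080 m = 4.950×10^5 km³; 0.38 × 4.950×10^5 × (914/998.8) = 1.721×10^5 km³ of water.
Mara: 0.38 × 286 Gt = 1.087×10^14 kg; dividing by ρ_w = 0.9988 g cm⁻³ = 998.8 kg m⁻³ gives 1.088×10^11 m³ of water.
Total added water ≈ 1.723×10^14 m³ over 3.71×10^14 m² → Δh = 0.464 m = 46.4 cm.

≈ 46.4 cm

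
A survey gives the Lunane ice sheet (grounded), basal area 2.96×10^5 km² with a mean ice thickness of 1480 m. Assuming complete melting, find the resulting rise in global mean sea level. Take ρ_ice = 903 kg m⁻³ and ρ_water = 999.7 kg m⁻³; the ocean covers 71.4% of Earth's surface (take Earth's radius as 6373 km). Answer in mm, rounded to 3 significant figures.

Lunane: ice volume = 2.96×10^5 km² × 1480 m = 4.381×10^5 km³; 4.381×10^5 × (903/999.7) = 3.957×10^5 km³ of water.
Spread over 3.64×10^14 m² of ocean, Δh = 3.957×10^14 / 3.64×10^14 = 1.09 m = 1090 mm.

≈ 1090 mm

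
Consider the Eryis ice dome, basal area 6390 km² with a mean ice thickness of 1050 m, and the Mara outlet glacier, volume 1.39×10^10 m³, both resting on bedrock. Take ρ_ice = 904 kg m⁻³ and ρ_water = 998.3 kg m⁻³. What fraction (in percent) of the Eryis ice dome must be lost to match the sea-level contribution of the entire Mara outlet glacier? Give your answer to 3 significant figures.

Equal sea-level rise means equal mass of meltwater, i.e. equal mass of ice lost.
Ice mass of Mara: 1.257×10^13 kg; ice mass of Eryis: 6.065×10^15 kg.
Fraction required = 1.257×10^13 / 6.065×10^15 = 2.07×10^-3 → 0.207 %.

≈ 0.207 %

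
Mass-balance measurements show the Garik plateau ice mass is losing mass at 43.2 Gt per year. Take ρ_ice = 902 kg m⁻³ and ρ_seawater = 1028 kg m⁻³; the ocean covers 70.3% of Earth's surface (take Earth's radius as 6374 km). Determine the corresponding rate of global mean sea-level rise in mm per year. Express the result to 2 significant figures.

ρ_w = 1028 kg m⁻³. Annual water volume added = 43.2 Gt / ρ_w = 4.320×10^13 kg / 1028 kg m⁻³ = 4.202×10^10 m³.
Δh per year = 4.202×10^10 / 3.59×10^14 = 1.17×10^-4 m = 0.12 mm.

≈ 0.12 mm/yr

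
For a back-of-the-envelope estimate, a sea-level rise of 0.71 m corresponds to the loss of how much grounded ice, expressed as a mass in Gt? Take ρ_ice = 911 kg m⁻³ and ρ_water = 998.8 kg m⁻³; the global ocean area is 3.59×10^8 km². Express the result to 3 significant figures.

≈ 2.55×10^5 Gt

Required water volume = Δh × A = 0.71 m × 3.59×10^14 m² = 2.549×10^14 m³.
ρ_w = 998.8 kg m⁻³, so the mass of water = 2.549×10^14 m³ × 998.8 kg m⁻³ = 2.546×10^17 kg = 2.55×10^5 Gt (and the same mass of ice, by conservation).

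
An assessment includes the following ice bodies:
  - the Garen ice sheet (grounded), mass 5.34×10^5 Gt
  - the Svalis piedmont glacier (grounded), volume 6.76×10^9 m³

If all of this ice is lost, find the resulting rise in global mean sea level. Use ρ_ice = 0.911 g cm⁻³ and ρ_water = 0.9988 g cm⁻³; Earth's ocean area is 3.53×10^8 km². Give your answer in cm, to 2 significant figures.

Garen: 5.34×10^5 Gt = 5.340×10^17 kg; dividing by ρ_w = 0.9988 g cm⁻³ = 998.8 kg m⁻³ gives 5.346×10^14 m³ of water.
Svalis: 6.76×10^9 m³ × (911/998.8) = 6.166×10^9 m³ of water.
Total added water ≈ 5.346×10^14 m³ over 3.53×10^14 m² → Δh = 1.51 m = 150 cm.

≈ 150 cm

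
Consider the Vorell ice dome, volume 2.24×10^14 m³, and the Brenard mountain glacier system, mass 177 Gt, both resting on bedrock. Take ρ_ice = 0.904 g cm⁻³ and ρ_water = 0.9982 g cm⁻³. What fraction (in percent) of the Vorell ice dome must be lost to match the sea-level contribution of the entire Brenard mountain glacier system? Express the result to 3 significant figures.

≈ 0.0874 %

Equal sea-level rise means equal mass of meltwater, i.e. equal mass of ice lost.
Ice mass of Brenard: 1.770×10^14 kg; ice mass of Vorell: 2.025×10^17 kg.
Fraction required = 1.770×10^14 / 2.025×10^17 = 8.74×10^-4 → 0.0874 %.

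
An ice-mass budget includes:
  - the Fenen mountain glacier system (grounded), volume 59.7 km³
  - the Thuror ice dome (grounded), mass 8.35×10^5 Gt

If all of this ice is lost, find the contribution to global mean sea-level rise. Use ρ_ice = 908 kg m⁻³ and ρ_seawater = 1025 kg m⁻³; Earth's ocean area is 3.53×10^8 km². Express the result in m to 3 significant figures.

Fenen: 59.7 km³ × (908/1025) = 52.89 km³ of water.
Thuror: 8.35×10^5 Gt = 8.350×10^17 kg; dividing by ρ_w = 1025 kg m⁻³ gives 8.146×10^14 m³ of water.
Total added water ≈ 8.147×10^14 m³ over 3.53×10^14 m² → Δh = 2.31 m.

≈ 2.31 m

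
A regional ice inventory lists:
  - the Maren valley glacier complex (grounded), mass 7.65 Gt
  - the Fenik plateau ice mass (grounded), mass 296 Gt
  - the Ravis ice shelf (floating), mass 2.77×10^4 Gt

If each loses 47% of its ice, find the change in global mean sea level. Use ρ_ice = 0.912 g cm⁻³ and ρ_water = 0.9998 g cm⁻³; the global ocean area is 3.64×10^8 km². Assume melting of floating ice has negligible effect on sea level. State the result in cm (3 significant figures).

≈ 0.0392 cm

Maren: 0.47 × 7.65 Gt = 3.596×10^12 kg; dividing by ρ_w = 0.9998 g cm⁻³ = 999.8 kg m⁻³ gives 3.596×10^9 m³ of water.
Fenik: 0.47 × 296 Gt = 1.391×10^14 kg; dividing by ρ_w = 999.8 kg m⁻³ gives 1.391×10^11 m³ of water.
The Ravis ice shelf is floating and already displaces its own weight of water, so its melt adds essentially nothing to sea level.
Total added water ≈ 1.427×10^11 m³ over 3.64×10^14 m² → Δh = 3.92×10^-4 m = 0.0392 cm.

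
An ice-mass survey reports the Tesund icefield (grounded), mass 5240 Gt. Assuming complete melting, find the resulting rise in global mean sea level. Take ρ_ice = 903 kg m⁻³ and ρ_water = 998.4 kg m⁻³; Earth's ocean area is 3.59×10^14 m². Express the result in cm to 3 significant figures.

≈ 1.46 cm

Tesund: 5240 Gt = 5.240×10^15 kg; dividing by ρ_w = 998.4 kg m⁻³ gives 5.248×10^12 m³ of water.
Spread over 3.59×10^14 m² of ocean, Δh = 5.248×10^12 / 3.59×10^14 = 0.0146 m = 1.46 cm.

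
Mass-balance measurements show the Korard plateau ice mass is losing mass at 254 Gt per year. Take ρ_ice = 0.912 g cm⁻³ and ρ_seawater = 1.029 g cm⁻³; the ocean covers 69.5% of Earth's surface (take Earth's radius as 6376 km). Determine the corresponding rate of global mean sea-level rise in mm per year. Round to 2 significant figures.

ρ_w = 1.029 g cm⁻³ = 1029 kg m⁻³. Annual water volume added = 254 Gt / ρ_w = 2.540×10^14 kg / 1029 kg m⁻³ = 2.468×10^11 m³.
Δh per year = 2.468×10^11 / 3.55×10^14 = 6.95×10^-4 m = 0.70 mm.

≈ 0.70 mm/yr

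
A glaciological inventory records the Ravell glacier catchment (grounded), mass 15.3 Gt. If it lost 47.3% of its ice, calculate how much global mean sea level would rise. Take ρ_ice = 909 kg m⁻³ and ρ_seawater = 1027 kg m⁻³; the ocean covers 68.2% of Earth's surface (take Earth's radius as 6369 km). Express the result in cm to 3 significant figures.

≈ 2.03×10^-3 cm

Ravell: 0.473 × 15.3 Gt = 7.237×10^12 kg; dividing by ρ_w = 1027 kg m⁻³ gives 7.047×10^9 m³ of water.
Spread over 3.48×10^14 m² of ocean, Δh = 7.047×10^9 / 3.48×10^14 = 2.03×10^-5 m = 2.03×10^-3 cm.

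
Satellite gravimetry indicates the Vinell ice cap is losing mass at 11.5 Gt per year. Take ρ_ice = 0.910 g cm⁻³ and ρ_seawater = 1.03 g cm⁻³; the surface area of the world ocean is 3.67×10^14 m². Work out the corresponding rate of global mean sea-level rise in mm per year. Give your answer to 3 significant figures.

≈ 0.0304 mm/yr

ρ_w = 1.03 g cm⁻³ = 1030 kg m⁻³. Annual water volume added = 11.5 Gt / ρ_w = 1.150×10^13 kg / 1030 kg m⁻³ = 1.117×10^10 m³.
Δh per year = 1.117×10^10 / 3.67×10^14 = 3.04×10^-5 m = 0.0304 mm.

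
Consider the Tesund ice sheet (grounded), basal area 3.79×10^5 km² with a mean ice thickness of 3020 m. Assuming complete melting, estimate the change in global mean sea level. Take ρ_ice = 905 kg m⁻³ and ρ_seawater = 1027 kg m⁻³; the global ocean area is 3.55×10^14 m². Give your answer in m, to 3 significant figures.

Tesund: ice volume = 3.79×10^5 km² × 3020 m = 1.145×10^6 km³; 1.145×10^6 × (905/1027) = 1.009×10^6 km³ of water.
Spread over 3.55×10^14 m² of ocean, Δh = 1.009×10^15 / 3.55×10^14 = 2.84 m.

≈ 2.84 m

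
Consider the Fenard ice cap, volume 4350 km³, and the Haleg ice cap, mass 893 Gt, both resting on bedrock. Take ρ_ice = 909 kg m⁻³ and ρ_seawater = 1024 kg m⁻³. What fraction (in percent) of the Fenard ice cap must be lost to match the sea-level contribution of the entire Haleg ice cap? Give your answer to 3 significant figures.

≈ 22.6 %

Equal sea-level rise means equal mass of meltwater, i.e. equal mass of ice lost.
Ice mass of Haleg: 8.930×10^14 kg; ice mass of Fenard: 3.954×10^15 kg.
Fraction required = 8.930×10^14 / 3.954×10^15 = 0.226 → 22.6 %.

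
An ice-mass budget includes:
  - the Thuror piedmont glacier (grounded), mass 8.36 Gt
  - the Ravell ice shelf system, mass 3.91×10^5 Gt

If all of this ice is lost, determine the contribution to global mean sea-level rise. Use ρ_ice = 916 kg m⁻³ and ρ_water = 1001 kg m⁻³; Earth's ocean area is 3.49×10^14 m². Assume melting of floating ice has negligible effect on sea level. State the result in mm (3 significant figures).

Thuror: 8.36 Gt = 8.360×10^12 kg; dividing by ρ_w = 1001 kg m⁻³ gives 8.352×10^9 m³ of water.
The Ravell ice shelf system is floating and already displaces its own weight of water, so its melt adds essentially nothing to sea level.
Total added water ≈ 8.352×10^9 m³ over 3.49×10^14 m² → Δh = 2.39×10^-5 m = 0.0239 mm.

≈ 0.0239 mm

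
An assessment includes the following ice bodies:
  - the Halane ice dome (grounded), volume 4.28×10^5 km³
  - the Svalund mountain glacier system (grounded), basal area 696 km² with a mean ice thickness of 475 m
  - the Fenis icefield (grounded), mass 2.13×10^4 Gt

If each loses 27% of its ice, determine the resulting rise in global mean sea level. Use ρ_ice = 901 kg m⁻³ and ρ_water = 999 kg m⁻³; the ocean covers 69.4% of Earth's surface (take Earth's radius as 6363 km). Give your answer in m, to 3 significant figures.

Halane: 0.27 × 4.28×10^5 km³ × (901/999) = 1.042×10^5 km³ of water.
Svalund: ice volume = 696 km² × 475 m = 330.6 km³; 0.27 × 330.6 × (901/999) = 80.51 km³ of water.
Fenis: 0.27 × 2.13×10^4 Gt = 5.751×10^15 kg; dividing by ρ_w = 999 kg m⁻³ gives 5.757×10^12 m³ of water.
Total added water ≈ 1.101×10^14 m³ over 3.53×10^14 m² → Δh = 0.312 m.

≈ 0.312 m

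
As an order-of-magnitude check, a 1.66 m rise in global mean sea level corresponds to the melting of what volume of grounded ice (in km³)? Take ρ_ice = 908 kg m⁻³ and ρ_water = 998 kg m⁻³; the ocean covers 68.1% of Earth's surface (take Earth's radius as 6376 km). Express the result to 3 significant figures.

Required water volume = Δh × A = 1.66 m × 3.48×10^14 m² = 5.775×10^14 m³ = 5.775×10^5 km³.
Ice volume = water volume × ρ_w/ρ_ice = 5.775×10^5 × 998/908 = 6.35×10^5 km³.

≈ 6.35×10^5 km³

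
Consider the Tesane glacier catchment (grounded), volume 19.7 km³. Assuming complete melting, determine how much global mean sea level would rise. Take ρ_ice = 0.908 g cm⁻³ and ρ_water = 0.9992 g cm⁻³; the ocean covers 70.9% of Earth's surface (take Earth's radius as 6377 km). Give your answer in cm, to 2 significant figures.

≈ 4.9×10^-3 cm

Tesane: 19.7 km³ × (908/999.2) = 17.90 km³ of water.
Spread over 3.62×10^14 m² of ocean, Δh = 1.790×10^10 / 3.62×10^14 = 4.94×10^-5 m = 4.9×10^-3 cm.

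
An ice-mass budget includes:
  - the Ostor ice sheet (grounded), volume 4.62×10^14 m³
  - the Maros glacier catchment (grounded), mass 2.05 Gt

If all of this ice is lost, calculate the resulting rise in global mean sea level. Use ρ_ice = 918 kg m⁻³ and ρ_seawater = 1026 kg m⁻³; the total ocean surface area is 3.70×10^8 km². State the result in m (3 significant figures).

Ostor: 4.62×10^14 m³ × (918/1026) = 4.134×10^14 m³ of water.
Maros: 2.05 Gt = 2.050×10^12 kg; dividing by ρ_w = 1026 kg m⁻³ gives 1.998×10^9 m³ of water.
Total added water ≈ 4.134×10^14 m³ over 3.70×10^14 m² → Δh = 1.12 m.

≈ 1.12 m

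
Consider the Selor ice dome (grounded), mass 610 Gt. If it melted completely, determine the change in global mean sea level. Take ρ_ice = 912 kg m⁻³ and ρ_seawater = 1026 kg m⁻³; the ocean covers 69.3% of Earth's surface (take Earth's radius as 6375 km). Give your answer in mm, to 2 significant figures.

Selor: 610 Gt = 6.100×10^14 kg; dividing by ρ_w = 1026 kg m⁻³ gives 5.945×10^11 m³ of water.
Spread over 3.54×10^14 m² of ocean, Δh = 5.945×10^11 / 3.54×10^14 = 1.68×10^-3 m = 1.7 mm.

≈ 1.7 mm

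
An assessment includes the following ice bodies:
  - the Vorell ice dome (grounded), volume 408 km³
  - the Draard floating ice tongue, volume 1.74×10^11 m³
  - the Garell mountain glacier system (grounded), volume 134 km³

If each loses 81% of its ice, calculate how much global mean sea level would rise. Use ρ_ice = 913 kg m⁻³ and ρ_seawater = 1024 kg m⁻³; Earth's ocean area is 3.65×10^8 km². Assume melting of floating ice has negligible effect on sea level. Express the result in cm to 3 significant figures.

≈ 0.107 cm

Vorell: 0.81 × 408 km³ × (913/1024) = 294.7 km³ of water.
The Draard floating ice tongue is floating and already displaces its own weight of water, so its melt adds essentially nothing to sea level.
Garell: 0.81 × 134 km³ × (913/1024) = 96.77 km³ of water.
Total added water ≈ 3.914×10^11 m³ over 3.65×10^14 m² → Δh = 1.07×10^-3 m = 0.107 cm.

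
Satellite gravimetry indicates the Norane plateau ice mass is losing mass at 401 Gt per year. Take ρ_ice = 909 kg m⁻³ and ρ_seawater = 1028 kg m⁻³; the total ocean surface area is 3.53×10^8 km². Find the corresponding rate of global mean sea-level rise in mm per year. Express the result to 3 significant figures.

≈ 1.11 mm/yr

ρ_w = 1028 kg m⁻³. Annual water volume added = 401 Gt / ρ_w = 4.010×10^14 kg / 1028 kg m⁻³ = 3.901×10^11 m³.
Δh per year = 3.901×10^11 / 3.53×10^14 = 1.11×10^-3 m = 1.11 mm.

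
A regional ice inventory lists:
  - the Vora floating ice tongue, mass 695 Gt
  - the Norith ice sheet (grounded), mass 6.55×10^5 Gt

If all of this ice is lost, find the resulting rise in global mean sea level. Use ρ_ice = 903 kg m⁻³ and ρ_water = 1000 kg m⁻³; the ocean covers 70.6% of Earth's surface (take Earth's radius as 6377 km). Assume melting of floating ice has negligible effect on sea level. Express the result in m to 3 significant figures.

≈ 1.82 m

The Vora floating ice tongue is floating and already displaces its own weight of water, so its melt adds essentially nothing to sea level.
Norith: 6.55×10^5 Gt = 6.550×10^17 kg; dividing by ρ_w = 1000 kg m⁻³ gives 6.550×10^14 m³ of water.
Total added water ≈ 6.550×10^14 m³ over 3.61×10^14 m² → Δh = 1.82 m.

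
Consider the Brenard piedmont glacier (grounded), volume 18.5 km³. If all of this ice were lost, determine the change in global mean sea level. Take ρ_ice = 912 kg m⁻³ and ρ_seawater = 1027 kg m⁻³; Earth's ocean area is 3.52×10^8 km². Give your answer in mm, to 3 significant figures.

Brenard: 18.5 km³ × (912/1027) = 16.43 km³ of water.
Spread over 3.52×10^14 m² of ocean, Δh = 1.643×10^10 / 3.52×10^14 = 4.67×10^-5 m = 0.0467 mm.

≈ 0.0467 mm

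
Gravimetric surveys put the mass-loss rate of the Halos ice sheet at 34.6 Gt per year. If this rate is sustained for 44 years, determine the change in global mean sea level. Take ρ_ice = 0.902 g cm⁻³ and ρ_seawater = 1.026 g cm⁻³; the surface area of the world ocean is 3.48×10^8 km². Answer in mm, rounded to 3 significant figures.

≈ 4.26 mm

Total mass lost = 34.6 Gt/yr × 44 yr = 1522 Gt = 1.522×10^15 kg.
ρ_w = 1.026 g cm⁻³ = 1026 kg m⁻³, so water volume = 1.522×10^15 / 1026 = 1.484×10^12 m³.
Δh = 1.484×10^12 / 3.48×10^14 = 4.26×10^-3 m = 4.26 mm.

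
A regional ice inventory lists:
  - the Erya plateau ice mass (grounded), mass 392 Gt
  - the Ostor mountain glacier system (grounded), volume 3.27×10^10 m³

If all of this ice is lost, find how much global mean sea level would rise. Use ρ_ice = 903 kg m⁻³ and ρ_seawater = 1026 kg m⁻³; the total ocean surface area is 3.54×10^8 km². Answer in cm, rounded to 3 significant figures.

≈ 0.116 cm

Erya: 392 Gt = 3.920×10^14 kg; dividing by ρ_w = 1026 kg m⁻³ gives 3.821×10^11 m³ of water.
Ostor: 3.27×10^10 m³ × (903/1026) = 2.878×10^10 m³ of water.
Total added water ≈ 4.108×10^11 m³ over 3.54×10^14 m² → Δh = 1.16×10^-3 m = 0.116 cm.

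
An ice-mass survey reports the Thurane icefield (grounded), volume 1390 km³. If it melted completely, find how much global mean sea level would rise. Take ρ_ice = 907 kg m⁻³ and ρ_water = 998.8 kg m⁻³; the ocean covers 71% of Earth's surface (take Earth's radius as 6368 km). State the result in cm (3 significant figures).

Thurane: 1390 km³ × (907/998.8) = 1262 km³ of water.
Spread over 3.62×10^14 m² of ocean, Δh = 1.262×10^12 / 3.62×10^14 = 3.49×10^-3 m = 0.349 cm.

≈ 0.349 cm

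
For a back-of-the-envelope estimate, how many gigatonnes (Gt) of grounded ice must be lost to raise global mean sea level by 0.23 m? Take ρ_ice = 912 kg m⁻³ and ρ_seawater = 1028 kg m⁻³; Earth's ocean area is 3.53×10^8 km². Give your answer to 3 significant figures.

≈ 8.35×10^4 Gt

Required water volume = Δh × A = 0.23 m × 3.53×10^14 m² = 8.119×10^13 m³.
ρ_w = 1028 kg m⁻³, so the mass of water = 8.119×10^13 m³ × 1028 kg m⁻³ = 8.346×10^16 kg = 8.35×10^4 Gt (and the same mass of ice, by conservation).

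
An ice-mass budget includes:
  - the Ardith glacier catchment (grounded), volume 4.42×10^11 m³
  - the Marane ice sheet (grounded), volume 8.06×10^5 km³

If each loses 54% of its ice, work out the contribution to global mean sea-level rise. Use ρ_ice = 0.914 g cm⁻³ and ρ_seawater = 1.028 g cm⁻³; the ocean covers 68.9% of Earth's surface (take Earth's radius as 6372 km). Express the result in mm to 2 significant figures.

≈ 1100 mm

Ardith: 0.54 × 4.42×10^11 m³ × (914/1028) = 2.122×10^11 m³ of water.
Marane: 0.54 × 8.06×10^5 km³ × (914/1028) = 3.870×10^5 km³ of water.
Total added water ≈ 3.872×10^14 m³ over 3.52×10^14 m² → Δh = 1.10 m = 1100 mm.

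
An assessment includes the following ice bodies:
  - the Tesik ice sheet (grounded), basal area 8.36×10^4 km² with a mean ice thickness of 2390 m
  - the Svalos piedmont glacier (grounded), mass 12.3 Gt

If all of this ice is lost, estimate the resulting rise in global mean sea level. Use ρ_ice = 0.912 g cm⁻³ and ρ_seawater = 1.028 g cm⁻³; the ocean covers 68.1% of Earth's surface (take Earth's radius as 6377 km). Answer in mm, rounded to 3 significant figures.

≈ 509 mm

Tesik: ice volume = 8.36×10^4 km² × 2390 m = 1.998×10^5 km³; 1.998×10^5 × (912/1028) = 1.773×10^5 km³ of water.
Svalos: 12.3 Gt = 1.230×10^13 kg; dividing by ρ_w = 1.028 g cm⁻³ = 1028 kg m⁻³ gives 1.196×10^10 m³ of water.
Total added water ≈ 1.773×10^14 m³ over 3.48×10^14 m² → Δh = 0.509 m = 509 mm.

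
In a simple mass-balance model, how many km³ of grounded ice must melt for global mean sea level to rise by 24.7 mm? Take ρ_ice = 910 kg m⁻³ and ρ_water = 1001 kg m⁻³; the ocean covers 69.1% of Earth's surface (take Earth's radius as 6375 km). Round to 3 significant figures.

≈ 9590 km³

Required water volume = Δh × A = 0.0247 m × 3.53×10^14 m² = 8.717×10^12 m³ = 8717 km³.
Ice volume = water volume × ρ_w/ρ_ice = 8717 × 1001/910 = 9590 km³.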